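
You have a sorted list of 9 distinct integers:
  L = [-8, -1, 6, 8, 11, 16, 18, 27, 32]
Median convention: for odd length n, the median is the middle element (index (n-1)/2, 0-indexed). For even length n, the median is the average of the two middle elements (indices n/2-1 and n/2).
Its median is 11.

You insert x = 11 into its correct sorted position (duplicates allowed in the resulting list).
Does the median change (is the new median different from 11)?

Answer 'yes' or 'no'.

Old median = 11
Insert x = 11
New median = 11
Changed? no

Answer: no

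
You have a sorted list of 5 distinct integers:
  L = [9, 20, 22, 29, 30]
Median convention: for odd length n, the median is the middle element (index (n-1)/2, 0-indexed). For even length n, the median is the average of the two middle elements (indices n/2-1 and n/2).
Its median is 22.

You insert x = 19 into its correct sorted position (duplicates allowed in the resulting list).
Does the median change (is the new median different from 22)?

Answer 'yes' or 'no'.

Old median = 22
Insert x = 19
New median = 21
Changed? yes

Answer: yes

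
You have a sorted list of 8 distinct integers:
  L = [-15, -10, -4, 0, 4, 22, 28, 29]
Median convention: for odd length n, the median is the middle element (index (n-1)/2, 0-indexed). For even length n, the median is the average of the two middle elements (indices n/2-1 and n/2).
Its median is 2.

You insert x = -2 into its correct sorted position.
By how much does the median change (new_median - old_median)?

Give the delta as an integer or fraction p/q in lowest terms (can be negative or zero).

Old median = 2
After inserting x = -2: new sorted = [-15, -10, -4, -2, 0, 4, 22, 28, 29]
New median = 0
Delta = 0 - 2 = -2

Answer: -2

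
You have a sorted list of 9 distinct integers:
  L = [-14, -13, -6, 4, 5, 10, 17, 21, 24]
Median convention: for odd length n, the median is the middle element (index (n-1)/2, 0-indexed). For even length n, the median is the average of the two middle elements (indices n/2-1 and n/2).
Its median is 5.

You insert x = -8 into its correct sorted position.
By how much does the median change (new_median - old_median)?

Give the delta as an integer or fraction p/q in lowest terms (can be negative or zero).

Old median = 5
After inserting x = -8: new sorted = [-14, -13, -8, -6, 4, 5, 10, 17, 21, 24]
New median = 9/2
Delta = 9/2 - 5 = -1/2

Answer: -1/2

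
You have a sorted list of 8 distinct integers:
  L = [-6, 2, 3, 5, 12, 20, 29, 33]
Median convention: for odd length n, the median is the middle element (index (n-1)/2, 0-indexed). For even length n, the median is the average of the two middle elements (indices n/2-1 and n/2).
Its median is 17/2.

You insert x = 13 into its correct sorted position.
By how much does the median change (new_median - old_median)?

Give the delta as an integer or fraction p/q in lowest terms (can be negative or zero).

Old median = 17/2
After inserting x = 13: new sorted = [-6, 2, 3, 5, 12, 13, 20, 29, 33]
New median = 12
Delta = 12 - 17/2 = 7/2

Answer: 7/2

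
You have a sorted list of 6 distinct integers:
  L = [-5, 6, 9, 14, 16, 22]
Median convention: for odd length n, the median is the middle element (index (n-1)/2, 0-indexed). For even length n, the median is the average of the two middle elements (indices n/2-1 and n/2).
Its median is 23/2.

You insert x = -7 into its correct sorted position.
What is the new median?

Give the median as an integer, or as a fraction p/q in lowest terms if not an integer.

Answer: 9

Derivation:
Old list (sorted, length 6): [-5, 6, 9, 14, 16, 22]
Old median = 23/2
Insert x = -7
Old length even (6). Middle pair: indices 2,3 = 9,14.
New length odd (7). New median = single middle element.
x = -7: 0 elements are < x, 6 elements are > x.
New sorted list: [-7, -5, 6, 9, 14, 16, 22]
New median = 9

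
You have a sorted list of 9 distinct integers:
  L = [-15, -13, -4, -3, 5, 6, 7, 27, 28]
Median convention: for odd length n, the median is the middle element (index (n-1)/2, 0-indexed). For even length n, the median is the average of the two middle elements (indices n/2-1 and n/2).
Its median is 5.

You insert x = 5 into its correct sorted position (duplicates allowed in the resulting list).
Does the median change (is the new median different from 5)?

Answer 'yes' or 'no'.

Answer: no

Derivation:
Old median = 5
Insert x = 5
New median = 5
Changed? no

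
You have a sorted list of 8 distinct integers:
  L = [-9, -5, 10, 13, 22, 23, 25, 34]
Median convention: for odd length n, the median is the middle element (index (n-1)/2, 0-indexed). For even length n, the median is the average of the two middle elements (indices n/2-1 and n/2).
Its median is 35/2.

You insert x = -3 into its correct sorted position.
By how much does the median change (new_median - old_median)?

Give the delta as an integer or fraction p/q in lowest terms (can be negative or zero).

Answer: -9/2

Derivation:
Old median = 35/2
After inserting x = -3: new sorted = [-9, -5, -3, 10, 13, 22, 23, 25, 34]
New median = 13
Delta = 13 - 35/2 = -9/2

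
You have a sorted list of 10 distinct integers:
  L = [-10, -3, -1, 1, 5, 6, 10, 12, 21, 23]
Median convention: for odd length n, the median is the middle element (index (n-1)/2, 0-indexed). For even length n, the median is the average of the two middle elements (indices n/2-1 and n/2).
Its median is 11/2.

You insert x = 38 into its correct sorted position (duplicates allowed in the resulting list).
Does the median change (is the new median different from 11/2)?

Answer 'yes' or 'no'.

Answer: yes

Derivation:
Old median = 11/2
Insert x = 38
New median = 6
Changed? yes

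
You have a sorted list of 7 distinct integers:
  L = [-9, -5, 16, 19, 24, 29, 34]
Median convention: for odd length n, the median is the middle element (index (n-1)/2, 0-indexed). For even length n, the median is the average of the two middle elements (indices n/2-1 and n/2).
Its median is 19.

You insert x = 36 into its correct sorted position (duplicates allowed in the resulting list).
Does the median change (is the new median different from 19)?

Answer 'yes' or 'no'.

Answer: yes

Derivation:
Old median = 19
Insert x = 36
New median = 43/2
Changed? yes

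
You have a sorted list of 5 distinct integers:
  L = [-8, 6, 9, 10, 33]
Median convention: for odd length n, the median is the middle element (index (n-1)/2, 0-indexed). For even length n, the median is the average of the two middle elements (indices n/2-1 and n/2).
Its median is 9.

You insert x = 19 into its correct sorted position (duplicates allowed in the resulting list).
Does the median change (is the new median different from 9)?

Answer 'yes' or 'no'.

Old median = 9
Insert x = 19
New median = 19/2
Changed? yes

Answer: yes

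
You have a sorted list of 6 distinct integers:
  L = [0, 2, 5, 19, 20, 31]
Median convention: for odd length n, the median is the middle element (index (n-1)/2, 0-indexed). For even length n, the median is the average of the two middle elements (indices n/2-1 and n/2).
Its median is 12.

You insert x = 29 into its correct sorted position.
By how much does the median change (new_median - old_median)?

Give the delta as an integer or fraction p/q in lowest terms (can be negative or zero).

Old median = 12
After inserting x = 29: new sorted = [0, 2, 5, 19, 20, 29, 31]
New median = 19
Delta = 19 - 12 = 7

Answer: 7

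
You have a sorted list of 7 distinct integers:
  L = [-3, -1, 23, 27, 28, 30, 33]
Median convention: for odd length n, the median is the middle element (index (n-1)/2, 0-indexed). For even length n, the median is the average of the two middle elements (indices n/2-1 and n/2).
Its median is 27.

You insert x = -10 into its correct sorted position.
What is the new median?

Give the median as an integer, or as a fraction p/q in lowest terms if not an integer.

Old list (sorted, length 7): [-3, -1, 23, 27, 28, 30, 33]
Old median = 27
Insert x = -10
Old length odd (7). Middle was index 3 = 27.
New length even (8). New median = avg of two middle elements.
x = -10: 0 elements are < x, 7 elements are > x.
New sorted list: [-10, -3, -1, 23, 27, 28, 30, 33]
New median = 25

Answer: 25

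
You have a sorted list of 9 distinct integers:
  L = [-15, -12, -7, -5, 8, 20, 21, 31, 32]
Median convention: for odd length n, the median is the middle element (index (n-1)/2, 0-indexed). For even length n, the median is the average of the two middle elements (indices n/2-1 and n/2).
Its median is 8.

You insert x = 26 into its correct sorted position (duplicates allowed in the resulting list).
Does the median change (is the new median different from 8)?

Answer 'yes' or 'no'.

Old median = 8
Insert x = 26
New median = 14
Changed? yes

Answer: yes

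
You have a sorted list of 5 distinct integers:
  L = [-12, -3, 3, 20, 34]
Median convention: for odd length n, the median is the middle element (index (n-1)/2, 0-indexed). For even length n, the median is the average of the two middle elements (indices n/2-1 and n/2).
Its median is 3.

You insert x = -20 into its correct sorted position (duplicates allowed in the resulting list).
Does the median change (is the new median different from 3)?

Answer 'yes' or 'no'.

Answer: yes

Derivation:
Old median = 3
Insert x = -20
New median = 0
Changed? yes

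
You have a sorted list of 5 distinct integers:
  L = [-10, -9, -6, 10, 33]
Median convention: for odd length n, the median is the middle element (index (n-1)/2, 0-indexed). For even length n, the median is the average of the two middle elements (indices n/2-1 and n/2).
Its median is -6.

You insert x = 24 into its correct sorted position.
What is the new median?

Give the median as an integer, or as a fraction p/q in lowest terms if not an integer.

Old list (sorted, length 5): [-10, -9, -6, 10, 33]
Old median = -6
Insert x = 24
Old length odd (5). Middle was index 2 = -6.
New length even (6). New median = avg of two middle elements.
x = 24: 4 elements are < x, 1 elements are > x.
New sorted list: [-10, -9, -6, 10, 24, 33]
New median = 2

Answer: 2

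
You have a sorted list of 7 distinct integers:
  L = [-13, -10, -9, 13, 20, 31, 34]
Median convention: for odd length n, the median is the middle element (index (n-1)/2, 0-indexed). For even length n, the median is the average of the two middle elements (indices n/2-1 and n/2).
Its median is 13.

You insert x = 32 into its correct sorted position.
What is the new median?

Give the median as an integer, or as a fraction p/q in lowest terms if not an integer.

Old list (sorted, length 7): [-13, -10, -9, 13, 20, 31, 34]
Old median = 13
Insert x = 32
Old length odd (7). Middle was index 3 = 13.
New length even (8). New median = avg of two middle elements.
x = 32: 6 elements are < x, 1 elements are > x.
New sorted list: [-13, -10, -9, 13, 20, 31, 32, 34]
New median = 33/2

Answer: 33/2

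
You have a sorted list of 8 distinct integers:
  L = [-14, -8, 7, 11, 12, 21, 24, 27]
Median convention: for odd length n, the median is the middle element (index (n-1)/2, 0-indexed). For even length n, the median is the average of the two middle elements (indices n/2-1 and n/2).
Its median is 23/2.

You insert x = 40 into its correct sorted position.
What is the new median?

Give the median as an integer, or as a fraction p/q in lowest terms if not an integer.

Answer: 12

Derivation:
Old list (sorted, length 8): [-14, -8, 7, 11, 12, 21, 24, 27]
Old median = 23/2
Insert x = 40
Old length even (8). Middle pair: indices 3,4 = 11,12.
New length odd (9). New median = single middle element.
x = 40: 8 elements are < x, 0 elements are > x.
New sorted list: [-14, -8, 7, 11, 12, 21, 24, 27, 40]
New median = 12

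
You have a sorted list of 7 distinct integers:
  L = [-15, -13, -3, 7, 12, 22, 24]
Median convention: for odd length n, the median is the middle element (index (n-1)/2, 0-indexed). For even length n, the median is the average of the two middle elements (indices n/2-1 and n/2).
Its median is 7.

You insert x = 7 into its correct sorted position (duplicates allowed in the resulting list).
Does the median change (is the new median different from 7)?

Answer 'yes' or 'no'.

Old median = 7
Insert x = 7
New median = 7
Changed? no

Answer: no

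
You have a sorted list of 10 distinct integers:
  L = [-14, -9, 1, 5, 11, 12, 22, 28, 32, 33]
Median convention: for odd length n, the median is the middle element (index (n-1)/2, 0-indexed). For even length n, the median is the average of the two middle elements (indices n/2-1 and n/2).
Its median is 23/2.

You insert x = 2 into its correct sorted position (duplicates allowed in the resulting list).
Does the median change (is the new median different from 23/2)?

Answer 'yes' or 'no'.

Old median = 23/2
Insert x = 2
New median = 11
Changed? yes

Answer: yes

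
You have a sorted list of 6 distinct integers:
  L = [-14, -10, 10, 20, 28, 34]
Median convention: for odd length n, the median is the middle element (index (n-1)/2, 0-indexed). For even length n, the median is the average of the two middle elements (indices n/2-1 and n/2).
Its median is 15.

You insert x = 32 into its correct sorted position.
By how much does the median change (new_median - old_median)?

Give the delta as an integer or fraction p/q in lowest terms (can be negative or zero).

Old median = 15
After inserting x = 32: new sorted = [-14, -10, 10, 20, 28, 32, 34]
New median = 20
Delta = 20 - 15 = 5

Answer: 5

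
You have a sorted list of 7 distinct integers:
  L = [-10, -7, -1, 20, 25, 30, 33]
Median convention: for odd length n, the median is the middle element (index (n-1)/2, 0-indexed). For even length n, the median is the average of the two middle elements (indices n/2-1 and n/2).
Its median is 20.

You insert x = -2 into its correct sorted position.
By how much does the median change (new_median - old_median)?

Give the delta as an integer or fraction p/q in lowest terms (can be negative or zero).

Old median = 20
After inserting x = -2: new sorted = [-10, -7, -2, -1, 20, 25, 30, 33]
New median = 19/2
Delta = 19/2 - 20 = -21/2

Answer: -21/2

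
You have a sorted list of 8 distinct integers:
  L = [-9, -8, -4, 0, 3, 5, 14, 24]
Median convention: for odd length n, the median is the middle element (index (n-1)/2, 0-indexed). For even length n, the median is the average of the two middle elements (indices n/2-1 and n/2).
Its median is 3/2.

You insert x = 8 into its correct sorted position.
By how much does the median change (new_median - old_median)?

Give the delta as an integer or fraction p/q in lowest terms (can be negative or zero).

Answer: 3/2

Derivation:
Old median = 3/2
After inserting x = 8: new sorted = [-9, -8, -4, 0, 3, 5, 8, 14, 24]
New median = 3
Delta = 3 - 3/2 = 3/2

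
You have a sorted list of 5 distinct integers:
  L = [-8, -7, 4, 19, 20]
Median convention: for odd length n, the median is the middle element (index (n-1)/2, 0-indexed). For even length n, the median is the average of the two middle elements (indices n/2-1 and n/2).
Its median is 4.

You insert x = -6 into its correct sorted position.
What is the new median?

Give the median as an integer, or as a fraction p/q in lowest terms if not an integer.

Old list (sorted, length 5): [-8, -7, 4, 19, 20]
Old median = 4
Insert x = -6
Old length odd (5). Middle was index 2 = 4.
New length even (6). New median = avg of two middle elements.
x = -6: 2 elements are < x, 3 elements are > x.
New sorted list: [-8, -7, -6, 4, 19, 20]
New median = -1

Answer: -1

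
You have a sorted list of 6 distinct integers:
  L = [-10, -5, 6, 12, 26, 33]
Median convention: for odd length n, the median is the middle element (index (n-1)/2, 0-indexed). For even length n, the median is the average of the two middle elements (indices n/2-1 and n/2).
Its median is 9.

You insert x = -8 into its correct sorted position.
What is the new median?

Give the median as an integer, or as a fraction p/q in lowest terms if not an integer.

Answer: 6

Derivation:
Old list (sorted, length 6): [-10, -5, 6, 12, 26, 33]
Old median = 9
Insert x = -8
Old length even (6). Middle pair: indices 2,3 = 6,12.
New length odd (7). New median = single middle element.
x = -8: 1 elements are < x, 5 elements are > x.
New sorted list: [-10, -8, -5, 6, 12, 26, 33]
New median = 6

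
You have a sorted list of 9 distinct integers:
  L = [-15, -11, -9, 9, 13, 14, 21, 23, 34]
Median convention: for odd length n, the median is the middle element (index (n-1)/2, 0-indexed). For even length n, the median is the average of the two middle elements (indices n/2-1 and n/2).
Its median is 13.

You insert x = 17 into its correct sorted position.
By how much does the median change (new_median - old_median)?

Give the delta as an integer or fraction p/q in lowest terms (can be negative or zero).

Answer: 1/2

Derivation:
Old median = 13
After inserting x = 17: new sorted = [-15, -11, -9, 9, 13, 14, 17, 21, 23, 34]
New median = 27/2
Delta = 27/2 - 13 = 1/2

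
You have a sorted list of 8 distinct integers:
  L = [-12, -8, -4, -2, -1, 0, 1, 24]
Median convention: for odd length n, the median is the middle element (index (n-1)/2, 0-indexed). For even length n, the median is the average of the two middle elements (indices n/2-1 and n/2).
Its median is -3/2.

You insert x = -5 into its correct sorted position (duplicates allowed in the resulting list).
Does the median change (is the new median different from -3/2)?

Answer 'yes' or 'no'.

Old median = -3/2
Insert x = -5
New median = -2
Changed? yes

Answer: yes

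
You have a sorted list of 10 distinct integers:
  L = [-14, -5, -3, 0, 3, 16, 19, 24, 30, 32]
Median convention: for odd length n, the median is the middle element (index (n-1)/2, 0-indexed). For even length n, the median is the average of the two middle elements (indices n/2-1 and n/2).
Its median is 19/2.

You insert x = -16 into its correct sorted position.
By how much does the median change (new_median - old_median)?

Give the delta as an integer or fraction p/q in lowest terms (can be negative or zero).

Answer: -13/2

Derivation:
Old median = 19/2
After inserting x = -16: new sorted = [-16, -14, -5, -3, 0, 3, 16, 19, 24, 30, 32]
New median = 3
Delta = 3 - 19/2 = -13/2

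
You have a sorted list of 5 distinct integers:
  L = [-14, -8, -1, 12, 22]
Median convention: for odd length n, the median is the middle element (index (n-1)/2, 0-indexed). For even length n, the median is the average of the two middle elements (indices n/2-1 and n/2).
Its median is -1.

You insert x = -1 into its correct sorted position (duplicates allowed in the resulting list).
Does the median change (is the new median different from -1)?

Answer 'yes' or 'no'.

Old median = -1
Insert x = -1
New median = -1
Changed? no

Answer: no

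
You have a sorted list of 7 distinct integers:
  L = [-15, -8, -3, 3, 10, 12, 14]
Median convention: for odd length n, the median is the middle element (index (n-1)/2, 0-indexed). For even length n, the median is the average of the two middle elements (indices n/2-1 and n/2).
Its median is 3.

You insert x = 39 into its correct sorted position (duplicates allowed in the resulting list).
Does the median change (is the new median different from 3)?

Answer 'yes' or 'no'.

Answer: yes

Derivation:
Old median = 3
Insert x = 39
New median = 13/2
Changed? yes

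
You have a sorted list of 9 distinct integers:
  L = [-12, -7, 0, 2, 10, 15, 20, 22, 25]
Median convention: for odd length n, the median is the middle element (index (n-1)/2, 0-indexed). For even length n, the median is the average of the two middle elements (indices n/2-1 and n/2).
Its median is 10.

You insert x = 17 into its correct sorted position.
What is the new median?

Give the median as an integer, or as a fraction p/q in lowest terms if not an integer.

Answer: 25/2

Derivation:
Old list (sorted, length 9): [-12, -7, 0, 2, 10, 15, 20, 22, 25]
Old median = 10
Insert x = 17
Old length odd (9). Middle was index 4 = 10.
New length even (10). New median = avg of two middle elements.
x = 17: 6 elements are < x, 3 elements are > x.
New sorted list: [-12, -7, 0, 2, 10, 15, 17, 20, 22, 25]
New median = 25/2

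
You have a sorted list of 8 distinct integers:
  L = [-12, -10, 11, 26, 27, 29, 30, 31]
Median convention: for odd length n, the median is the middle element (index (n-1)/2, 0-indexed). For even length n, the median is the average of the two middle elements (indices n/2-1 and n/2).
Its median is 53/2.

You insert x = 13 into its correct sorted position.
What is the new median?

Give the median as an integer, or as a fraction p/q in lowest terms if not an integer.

Old list (sorted, length 8): [-12, -10, 11, 26, 27, 29, 30, 31]
Old median = 53/2
Insert x = 13
Old length even (8). Middle pair: indices 3,4 = 26,27.
New length odd (9). New median = single middle element.
x = 13: 3 elements are < x, 5 elements are > x.
New sorted list: [-12, -10, 11, 13, 26, 27, 29, 30, 31]
New median = 26

Answer: 26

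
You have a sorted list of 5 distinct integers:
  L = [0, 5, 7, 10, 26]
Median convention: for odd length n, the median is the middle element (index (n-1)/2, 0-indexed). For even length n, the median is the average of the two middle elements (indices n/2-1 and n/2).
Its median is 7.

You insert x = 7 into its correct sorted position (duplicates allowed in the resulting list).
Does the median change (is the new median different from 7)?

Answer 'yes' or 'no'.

Old median = 7
Insert x = 7
New median = 7
Changed? no

Answer: no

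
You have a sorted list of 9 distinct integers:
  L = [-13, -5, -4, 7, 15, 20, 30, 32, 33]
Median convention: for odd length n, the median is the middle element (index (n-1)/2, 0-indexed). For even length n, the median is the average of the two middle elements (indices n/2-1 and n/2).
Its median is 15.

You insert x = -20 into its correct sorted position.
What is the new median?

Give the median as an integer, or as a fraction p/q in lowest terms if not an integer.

Old list (sorted, length 9): [-13, -5, -4, 7, 15, 20, 30, 32, 33]
Old median = 15
Insert x = -20
Old length odd (9). Middle was index 4 = 15.
New length even (10). New median = avg of two middle elements.
x = -20: 0 elements are < x, 9 elements are > x.
New sorted list: [-20, -13, -5, -4, 7, 15, 20, 30, 32, 33]
New median = 11

Answer: 11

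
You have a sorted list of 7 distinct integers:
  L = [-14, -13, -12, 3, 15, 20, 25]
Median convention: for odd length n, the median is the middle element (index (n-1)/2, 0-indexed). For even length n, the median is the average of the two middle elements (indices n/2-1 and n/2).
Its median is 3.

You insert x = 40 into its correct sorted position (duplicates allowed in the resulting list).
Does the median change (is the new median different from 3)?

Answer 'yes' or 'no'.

Old median = 3
Insert x = 40
New median = 9
Changed? yes

Answer: yes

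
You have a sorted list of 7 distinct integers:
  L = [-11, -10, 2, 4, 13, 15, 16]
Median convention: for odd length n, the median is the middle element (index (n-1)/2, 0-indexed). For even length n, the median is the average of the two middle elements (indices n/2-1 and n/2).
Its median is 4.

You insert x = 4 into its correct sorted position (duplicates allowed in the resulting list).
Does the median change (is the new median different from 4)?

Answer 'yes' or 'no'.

Old median = 4
Insert x = 4
New median = 4
Changed? no

Answer: no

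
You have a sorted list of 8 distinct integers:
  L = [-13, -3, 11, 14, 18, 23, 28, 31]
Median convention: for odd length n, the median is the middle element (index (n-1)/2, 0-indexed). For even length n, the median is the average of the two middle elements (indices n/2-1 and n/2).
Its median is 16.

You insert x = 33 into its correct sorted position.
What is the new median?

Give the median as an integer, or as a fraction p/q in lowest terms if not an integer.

Old list (sorted, length 8): [-13, -3, 11, 14, 18, 23, 28, 31]
Old median = 16
Insert x = 33
Old length even (8). Middle pair: indices 3,4 = 14,18.
New length odd (9). New median = single middle element.
x = 33: 8 elements are < x, 0 elements are > x.
New sorted list: [-13, -3, 11, 14, 18, 23, 28, 31, 33]
New median = 18

Answer: 18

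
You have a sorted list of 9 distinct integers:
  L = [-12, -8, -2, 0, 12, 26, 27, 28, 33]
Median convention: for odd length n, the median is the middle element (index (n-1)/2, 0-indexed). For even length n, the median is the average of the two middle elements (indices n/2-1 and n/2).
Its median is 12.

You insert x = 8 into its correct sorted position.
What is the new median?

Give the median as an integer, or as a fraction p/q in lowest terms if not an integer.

Old list (sorted, length 9): [-12, -8, -2, 0, 12, 26, 27, 28, 33]
Old median = 12
Insert x = 8
Old length odd (9). Middle was index 4 = 12.
New length even (10). New median = avg of two middle elements.
x = 8: 4 elements are < x, 5 elements are > x.
New sorted list: [-12, -8, -2, 0, 8, 12, 26, 27, 28, 33]
New median = 10

Answer: 10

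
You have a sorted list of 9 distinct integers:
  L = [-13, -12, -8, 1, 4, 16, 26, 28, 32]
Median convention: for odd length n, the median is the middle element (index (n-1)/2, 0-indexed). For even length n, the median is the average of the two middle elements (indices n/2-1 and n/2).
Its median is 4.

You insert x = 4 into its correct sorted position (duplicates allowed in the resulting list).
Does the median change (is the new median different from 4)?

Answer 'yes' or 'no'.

Old median = 4
Insert x = 4
New median = 4
Changed? no

Answer: no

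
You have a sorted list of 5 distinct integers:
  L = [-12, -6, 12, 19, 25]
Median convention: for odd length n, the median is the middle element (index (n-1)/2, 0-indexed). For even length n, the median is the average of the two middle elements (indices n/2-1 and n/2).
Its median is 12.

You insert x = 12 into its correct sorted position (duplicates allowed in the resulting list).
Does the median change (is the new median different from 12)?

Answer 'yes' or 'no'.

Old median = 12
Insert x = 12
New median = 12
Changed? no

Answer: no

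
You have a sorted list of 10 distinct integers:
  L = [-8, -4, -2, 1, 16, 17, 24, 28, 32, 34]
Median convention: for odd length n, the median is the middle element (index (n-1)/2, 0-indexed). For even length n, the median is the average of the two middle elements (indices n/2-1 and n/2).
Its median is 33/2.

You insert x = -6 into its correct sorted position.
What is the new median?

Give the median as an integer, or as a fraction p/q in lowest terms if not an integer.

Answer: 16

Derivation:
Old list (sorted, length 10): [-8, -4, -2, 1, 16, 17, 24, 28, 32, 34]
Old median = 33/2
Insert x = -6
Old length even (10). Middle pair: indices 4,5 = 16,17.
New length odd (11). New median = single middle element.
x = -6: 1 elements are < x, 9 elements are > x.
New sorted list: [-8, -6, -4, -2, 1, 16, 17, 24, 28, 32, 34]
New median = 16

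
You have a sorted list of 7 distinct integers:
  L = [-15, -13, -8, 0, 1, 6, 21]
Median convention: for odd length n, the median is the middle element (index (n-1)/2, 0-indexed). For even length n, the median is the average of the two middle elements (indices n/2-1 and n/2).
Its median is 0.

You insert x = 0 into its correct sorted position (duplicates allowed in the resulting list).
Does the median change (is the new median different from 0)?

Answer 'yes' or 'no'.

Old median = 0
Insert x = 0
New median = 0
Changed? no

Answer: no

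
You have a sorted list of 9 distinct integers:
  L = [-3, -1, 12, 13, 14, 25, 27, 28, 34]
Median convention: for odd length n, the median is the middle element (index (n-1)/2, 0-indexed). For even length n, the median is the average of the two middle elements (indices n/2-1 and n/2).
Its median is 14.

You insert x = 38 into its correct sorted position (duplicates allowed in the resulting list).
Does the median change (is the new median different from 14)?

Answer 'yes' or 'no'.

Old median = 14
Insert x = 38
New median = 39/2
Changed? yes

Answer: yes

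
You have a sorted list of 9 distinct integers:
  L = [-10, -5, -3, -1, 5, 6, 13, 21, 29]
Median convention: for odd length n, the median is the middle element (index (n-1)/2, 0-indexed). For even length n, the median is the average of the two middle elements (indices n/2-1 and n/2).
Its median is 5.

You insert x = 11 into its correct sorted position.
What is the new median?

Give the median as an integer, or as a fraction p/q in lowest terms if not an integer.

Answer: 11/2

Derivation:
Old list (sorted, length 9): [-10, -5, -3, -1, 5, 6, 13, 21, 29]
Old median = 5
Insert x = 11
Old length odd (9). Middle was index 4 = 5.
New length even (10). New median = avg of two middle elements.
x = 11: 6 elements are < x, 3 elements are > x.
New sorted list: [-10, -5, -3, -1, 5, 6, 11, 13, 21, 29]
New median = 11/2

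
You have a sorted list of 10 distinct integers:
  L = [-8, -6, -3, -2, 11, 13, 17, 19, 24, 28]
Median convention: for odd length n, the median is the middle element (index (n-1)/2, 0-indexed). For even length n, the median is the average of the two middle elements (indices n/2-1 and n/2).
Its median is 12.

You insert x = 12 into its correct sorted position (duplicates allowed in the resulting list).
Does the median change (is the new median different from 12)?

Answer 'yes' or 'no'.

Old median = 12
Insert x = 12
New median = 12
Changed? no

Answer: no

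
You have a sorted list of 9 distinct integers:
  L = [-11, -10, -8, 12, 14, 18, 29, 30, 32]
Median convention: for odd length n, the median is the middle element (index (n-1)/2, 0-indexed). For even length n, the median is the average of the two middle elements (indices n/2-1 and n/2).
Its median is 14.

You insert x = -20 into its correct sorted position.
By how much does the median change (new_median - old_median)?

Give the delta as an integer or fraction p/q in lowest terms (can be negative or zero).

Answer: -1

Derivation:
Old median = 14
After inserting x = -20: new sorted = [-20, -11, -10, -8, 12, 14, 18, 29, 30, 32]
New median = 13
Delta = 13 - 14 = -1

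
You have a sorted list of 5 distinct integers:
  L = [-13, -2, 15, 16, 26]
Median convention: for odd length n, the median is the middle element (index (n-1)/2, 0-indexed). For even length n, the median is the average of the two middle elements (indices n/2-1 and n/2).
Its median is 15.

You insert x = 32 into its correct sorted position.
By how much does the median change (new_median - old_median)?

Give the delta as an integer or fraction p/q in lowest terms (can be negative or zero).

Answer: 1/2

Derivation:
Old median = 15
After inserting x = 32: new sorted = [-13, -2, 15, 16, 26, 32]
New median = 31/2
Delta = 31/2 - 15 = 1/2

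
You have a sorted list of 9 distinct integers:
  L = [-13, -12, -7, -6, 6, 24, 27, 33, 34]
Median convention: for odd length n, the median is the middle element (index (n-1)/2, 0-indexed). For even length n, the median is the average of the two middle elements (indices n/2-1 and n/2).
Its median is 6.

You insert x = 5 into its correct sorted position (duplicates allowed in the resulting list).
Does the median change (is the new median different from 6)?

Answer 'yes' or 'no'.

Old median = 6
Insert x = 5
New median = 11/2
Changed? yes

Answer: yes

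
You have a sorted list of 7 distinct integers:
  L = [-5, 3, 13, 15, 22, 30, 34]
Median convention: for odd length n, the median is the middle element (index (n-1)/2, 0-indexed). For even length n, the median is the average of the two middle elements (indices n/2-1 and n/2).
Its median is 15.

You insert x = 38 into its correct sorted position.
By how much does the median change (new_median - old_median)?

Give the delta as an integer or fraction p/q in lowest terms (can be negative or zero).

Old median = 15
After inserting x = 38: new sorted = [-5, 3, 13, 15, 22, 30, 34, 38]
New median = 37/2
Delta = 37/2 - 15 = 7/2

Answer: 7/2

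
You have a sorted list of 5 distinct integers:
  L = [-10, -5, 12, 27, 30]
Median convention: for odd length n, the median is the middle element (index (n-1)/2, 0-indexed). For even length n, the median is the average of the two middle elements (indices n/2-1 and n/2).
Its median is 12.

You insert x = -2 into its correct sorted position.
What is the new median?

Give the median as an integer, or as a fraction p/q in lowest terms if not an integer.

Old list (sorted, length 5): [-10, -5, 12, 27, 30]
Old median = 12
Insert x = -2
Old length odd (5). Middle was index 2 = 12.
New length even (6). New median = avg of two middle elements.
x = -2: 2 elements are < x, 3 elements are > x.
New sorted list: [-10, -5, -2, 12, 27, 30]
New median = 5

Answer: 5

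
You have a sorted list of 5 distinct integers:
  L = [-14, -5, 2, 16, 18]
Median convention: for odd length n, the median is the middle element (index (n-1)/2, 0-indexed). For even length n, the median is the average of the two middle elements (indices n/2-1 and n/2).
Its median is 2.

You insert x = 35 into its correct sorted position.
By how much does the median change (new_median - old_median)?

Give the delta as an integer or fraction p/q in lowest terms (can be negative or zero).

Old median = 2
After inserting x = 35: new sorted = [-14, -5, 2, 16, 18, 35]
New median = 9
Delta = 9 - 2 = 7

Answer: 7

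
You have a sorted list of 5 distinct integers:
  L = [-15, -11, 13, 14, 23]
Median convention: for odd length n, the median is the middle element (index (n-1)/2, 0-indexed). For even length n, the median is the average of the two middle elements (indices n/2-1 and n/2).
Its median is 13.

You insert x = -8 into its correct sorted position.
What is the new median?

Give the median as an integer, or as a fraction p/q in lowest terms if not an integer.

Answer: 5/2

Derivation:
Old list (sorted, length 5): [-15, -11, 13, 14, 23]
Old median = 13
Insert x = -8
Old length odd (5). Middle was index 2 = 13.
New length even (6). New median = avg of two middle elements.
x = -8: 2 elements are < x, 3 elements are > x.
New sorted list: [-15, -11, -8, 13, 14, 23]
New median = 5/2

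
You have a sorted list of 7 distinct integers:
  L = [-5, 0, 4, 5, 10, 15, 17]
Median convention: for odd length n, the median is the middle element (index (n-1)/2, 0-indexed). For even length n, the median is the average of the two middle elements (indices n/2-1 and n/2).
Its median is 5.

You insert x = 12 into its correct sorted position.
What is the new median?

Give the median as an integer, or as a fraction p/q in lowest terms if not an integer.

Old list (sorted, length 7): [-5, 0, 4, 5, 10, 15, 17]
Old median = 5
Insert x = 12
Old length odd (7). Middle was index 3 = 5.
New length even (8). New median = avg of two middle elements.
x = 12: 5 elements are < x, 2 elements are > x.
New sorted list: [-5, 0, 4, 5, 10, 12, 15, 17]
New median = 15/2

Answer: 15/2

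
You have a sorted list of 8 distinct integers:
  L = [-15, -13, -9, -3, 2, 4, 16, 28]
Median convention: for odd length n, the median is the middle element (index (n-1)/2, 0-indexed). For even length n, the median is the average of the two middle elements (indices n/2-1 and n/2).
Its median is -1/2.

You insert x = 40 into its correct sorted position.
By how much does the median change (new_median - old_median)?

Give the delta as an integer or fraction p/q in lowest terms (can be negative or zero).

Old median = -1/2
After inserting x = 40: new sorted = [-15, -13, -9, -3, 2, 4, 16, 28, 40]
New median = 2
Delta = 2 - -1/2 = 5/2

Answer: 5/2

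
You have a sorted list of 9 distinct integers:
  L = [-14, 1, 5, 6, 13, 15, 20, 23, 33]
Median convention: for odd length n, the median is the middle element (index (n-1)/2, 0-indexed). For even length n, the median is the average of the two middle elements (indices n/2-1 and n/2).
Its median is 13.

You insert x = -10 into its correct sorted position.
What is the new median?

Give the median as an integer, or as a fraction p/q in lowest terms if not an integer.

Answer: 19/2

Derivation:
Old list (sorted, length 9): [-14, 1, 5, 6, 13, 15, 20, 23, 33]
Old median = 13
Insert x = -10
Old length odd (9). Middle was index 4 = 13.
New length even (10). New median = avg of two middle elements.
x = -10: 1 elements are < x, 8 elements are > x.
New sorted list: [-14, -10, 1, 5, 6, 13, 15, 20, 23, 33]
New median = 19/2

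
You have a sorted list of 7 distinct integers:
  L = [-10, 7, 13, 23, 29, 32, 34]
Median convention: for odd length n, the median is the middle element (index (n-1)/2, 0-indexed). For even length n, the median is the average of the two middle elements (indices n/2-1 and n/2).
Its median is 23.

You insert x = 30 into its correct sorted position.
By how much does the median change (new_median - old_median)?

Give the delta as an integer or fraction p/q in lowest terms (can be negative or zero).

Answer: 3

Derivation:
Old median = 23
After inserting x = 30: new sorted = [-10, 7, 13, 23, 29, 30, 32, 34]
New median = 26
Delta = 26 - 23 = 3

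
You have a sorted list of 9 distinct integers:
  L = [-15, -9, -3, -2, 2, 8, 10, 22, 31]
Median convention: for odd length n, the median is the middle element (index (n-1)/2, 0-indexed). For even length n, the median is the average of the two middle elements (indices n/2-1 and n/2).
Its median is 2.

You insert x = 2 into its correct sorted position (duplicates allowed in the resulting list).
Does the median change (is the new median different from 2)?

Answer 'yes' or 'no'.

Answer: no

Derivation:
Old median = 2
Insert x = 2
New median = 2
Changed? no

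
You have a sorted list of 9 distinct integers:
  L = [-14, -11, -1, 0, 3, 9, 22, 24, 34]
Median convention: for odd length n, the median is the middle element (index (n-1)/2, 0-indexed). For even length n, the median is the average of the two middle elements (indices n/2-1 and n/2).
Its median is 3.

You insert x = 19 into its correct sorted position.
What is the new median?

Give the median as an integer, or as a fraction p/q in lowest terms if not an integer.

Answer: 6

Derivation:
Old list (sorted, length 9): [-14, -11, -1, 0, 3, 9, 22, 24, 34]
Old median = 3
Insert x = 19
Old length odd (9). Middle was index 4 = 3.
New length even (10). New median = avg of two middle elements.
x = 19: 6 elements are < x, 3 elements are > x.
New sorted list: [-14, -11, -1, 0, 3, 9, 19, 22, 24, 34]
New median = 6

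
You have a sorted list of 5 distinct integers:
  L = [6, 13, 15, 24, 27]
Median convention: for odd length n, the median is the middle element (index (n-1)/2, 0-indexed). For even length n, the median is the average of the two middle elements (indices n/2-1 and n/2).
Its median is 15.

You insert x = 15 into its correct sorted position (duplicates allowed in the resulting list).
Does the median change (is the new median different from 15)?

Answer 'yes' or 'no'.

Old median = 15
Insert x = 15
New median = 15
Changed? no

Answer: no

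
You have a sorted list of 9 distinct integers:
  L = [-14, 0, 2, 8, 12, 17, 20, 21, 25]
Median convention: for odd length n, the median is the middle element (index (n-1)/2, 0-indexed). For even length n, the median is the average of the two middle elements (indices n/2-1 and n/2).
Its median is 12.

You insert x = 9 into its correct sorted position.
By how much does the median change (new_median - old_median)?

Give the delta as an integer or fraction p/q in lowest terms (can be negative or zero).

Old median = 12
After inserting x = 9: new sorted = [-14, 0, 2, 8, 9, 12, 17, 20, 21, 25]
New median = 21/2
Delta = 21/2 - 12 = -3/2

Answer: -3/2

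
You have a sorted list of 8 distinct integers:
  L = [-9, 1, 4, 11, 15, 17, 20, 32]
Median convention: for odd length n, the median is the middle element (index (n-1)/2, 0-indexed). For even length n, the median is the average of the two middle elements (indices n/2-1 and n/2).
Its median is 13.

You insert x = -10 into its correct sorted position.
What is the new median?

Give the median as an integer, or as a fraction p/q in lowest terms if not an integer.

Old list (sorted, length 8): [-9, 1, 4, 11, 15, 17, 20, 32]
Old median = 13
Insert x = -10
Old length even (8). Middle pair: indices 3,4 = 11,15.
New length odd (9). New median = single middle element.
x = -10: 0 elements are < x, 8 elements are > x.
New sorted list: [-10, -9, 1, 4, 11, 15, 17, 20, 32]
New median = 11

Answer: 11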